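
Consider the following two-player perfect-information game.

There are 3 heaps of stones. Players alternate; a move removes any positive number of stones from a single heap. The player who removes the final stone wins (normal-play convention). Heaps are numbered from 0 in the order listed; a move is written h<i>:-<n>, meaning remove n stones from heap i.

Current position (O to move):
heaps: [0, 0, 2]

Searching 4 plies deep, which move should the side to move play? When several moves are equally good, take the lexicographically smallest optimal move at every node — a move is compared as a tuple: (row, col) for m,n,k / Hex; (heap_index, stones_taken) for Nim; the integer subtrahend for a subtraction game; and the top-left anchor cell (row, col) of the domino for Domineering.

O's best at [(0,0,2)]: h2:-2

p1 O@[(0,0,2)]: h2:-1[(0,0,1)]-1 h2:-2[(0,0,0)]+1*
p2 X@[(0,0,0)] terminal -1; root [(0,0,2)] d4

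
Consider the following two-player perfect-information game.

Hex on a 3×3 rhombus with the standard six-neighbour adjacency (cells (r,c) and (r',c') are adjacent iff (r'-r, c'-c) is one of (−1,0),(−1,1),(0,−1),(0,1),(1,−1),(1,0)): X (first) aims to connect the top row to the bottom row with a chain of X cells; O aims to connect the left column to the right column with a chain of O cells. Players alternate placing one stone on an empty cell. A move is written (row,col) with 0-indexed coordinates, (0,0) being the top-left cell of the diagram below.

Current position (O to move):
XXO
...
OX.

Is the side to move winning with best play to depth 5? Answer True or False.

[XXO/.../OX.] O move#1: (1,0):-1/XXO/O../OX., (1,1):+1/XXO/.O./OX.*, (1,2):-1/XXO/..O/OX., (2,2):-1/XXO/.../OXO
[XXO/.O./OX.] end (terminal -1, X#2); searched XXO/.../OX. to 5

O winning at [XXO/.../OX.]: True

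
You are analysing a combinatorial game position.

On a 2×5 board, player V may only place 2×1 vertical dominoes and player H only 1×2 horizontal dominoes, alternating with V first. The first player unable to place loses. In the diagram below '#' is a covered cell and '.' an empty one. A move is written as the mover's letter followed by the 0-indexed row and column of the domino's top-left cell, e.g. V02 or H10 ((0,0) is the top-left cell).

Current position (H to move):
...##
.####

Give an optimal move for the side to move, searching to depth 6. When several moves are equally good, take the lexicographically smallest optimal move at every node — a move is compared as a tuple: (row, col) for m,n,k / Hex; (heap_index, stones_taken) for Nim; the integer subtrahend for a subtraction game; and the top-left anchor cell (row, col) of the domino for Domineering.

H's best at [...##/.####]: H00

[...##/.####] H move#1: H00:+1/##.##/.####*, H01:-1/.####/.####
[##.##/.####] end (terminal -1, V#2); searched ...##/.#### to 6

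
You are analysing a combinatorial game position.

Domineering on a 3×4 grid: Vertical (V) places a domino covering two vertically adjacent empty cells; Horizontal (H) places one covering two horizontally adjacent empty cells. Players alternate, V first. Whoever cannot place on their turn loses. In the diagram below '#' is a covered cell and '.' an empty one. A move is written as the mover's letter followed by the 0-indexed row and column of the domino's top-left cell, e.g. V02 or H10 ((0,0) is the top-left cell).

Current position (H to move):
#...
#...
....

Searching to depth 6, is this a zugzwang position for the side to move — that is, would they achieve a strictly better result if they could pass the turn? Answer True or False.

zugzwang(#.../#.../...., H) = False

ply 1, H at #.../#.../.... | H01=-1→###./#.../....; H02=-1→#.##/#.../....; H11=+1→#.../###./....*; H12=+1→#.../#.##/....; H20=-1→#.../#.../##..; H21=-1→#.../#.../.##.; H22=-1→#.../#.../..##
ply 2, V at #.../###./.... | V03=-1→#..#/####/....*; V13=-1→#.../####/...#
ply 3, H at #..#/####/.... | H01=+1→####/####/....*; H20=+1→#..#/####/##..; H21=+1→#..#/####/.##.; H22=+1→#..#/####/..##
ply 4: ####/####/.... is terminal -1 (V); from #.../#.../.... depth 6
pass branch (V moves first from the same position):
  | ply 1, V at #.../#.../.... | V01=-1→##../##../....; V02=+1→#.#./#.#./....*; V03=-1→#..#/#..#/....; V11=-1→#.../##../.#..; V12=+1→#.../#.#./..#.; V13=-1→#.../#..#/...#
  | ply 2, H at #.#./#.#./.... | H20=-1→#.#./#.#./##..*; H21=-1→#.#./#.#./.##.; H22=-1→#.#./#.#./..##
  | ply 3, V at #.#./#.#./##.. | V01=+1→###./###./##..*; V03=+1→#.##/#.##/##..; V13=+1→#.#./#.##/##.#
  | ply 4, H at ###./###./##.. | H22=-1→###./###./####*
  | ply 5, V at ###./###./#### | V03=+1→####/####/####*
  | ply 6: ####/####/#### is terminal -1 (H); from #.../#.../.... depth 6
H moving scores +1; H passing scores -1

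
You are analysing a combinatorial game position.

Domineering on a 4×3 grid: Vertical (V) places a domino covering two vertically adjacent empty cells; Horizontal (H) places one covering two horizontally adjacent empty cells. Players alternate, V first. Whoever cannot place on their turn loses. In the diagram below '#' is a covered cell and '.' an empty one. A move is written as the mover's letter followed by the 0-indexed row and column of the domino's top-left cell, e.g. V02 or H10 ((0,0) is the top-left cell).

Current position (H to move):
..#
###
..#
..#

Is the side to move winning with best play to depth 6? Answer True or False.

H winning at [..#/###/..#/..#]: True

p1 H@[..#/###/..#/..#]: H00[###/###/..#/..#]-1 H20[..#/###/###/..#]+1* H30[..#/###/..#/###]+1
p2 V@[..#/###/###/..#] terminal -1; root [..#/###/..#/..#] d6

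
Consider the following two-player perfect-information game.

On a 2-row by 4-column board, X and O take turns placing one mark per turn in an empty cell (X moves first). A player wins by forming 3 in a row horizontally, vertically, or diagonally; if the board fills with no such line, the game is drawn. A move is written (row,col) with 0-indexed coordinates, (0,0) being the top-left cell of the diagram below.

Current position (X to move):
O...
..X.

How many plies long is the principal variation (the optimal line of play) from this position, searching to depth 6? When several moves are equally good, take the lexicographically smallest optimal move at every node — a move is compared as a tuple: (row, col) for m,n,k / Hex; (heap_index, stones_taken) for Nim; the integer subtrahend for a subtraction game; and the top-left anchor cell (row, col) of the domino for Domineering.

PV length from [O.../..X.]: 5 plies

ply 1, X at O.../..X. | (0,1)=+0→OX../..X.; (0,2)=+0→O.X./..X.; (0,3)=+0→O..X/..X.; (1,0)=+0→O.../X.X.; (1,1)=+1→O.../.XX.*; (1,3)=+0→O.../..XX
ply 2, O at O.../.XX. | (0,1)=-1→OO../.XX.*; (0,2)=-1→O.O./.XX.; (0,3)=-1→O..O/.XX.; (1,0)=-1→O.../OXX.; (1,3)=-1→O.../.XXO
ply 3, X at OO../.XX. | (0,2)=+1→OOX./.XX.*; (0,3)=-1→OO.X/.XX.; (1,0)=+1→OO../XXX.; (1,3)=+1→OO../.XXX
ply 4, O at OOX./.XX. | (0,3)=-1→OOXO/.XX.*; (1,0)=-1→OOX./OXX.; (1,3)=-1→OOX./.XXO
ply 5, X at OOXO/.XX. | (1,0)=+1→OOXO/XXX.*; (1,3)=+1→OOXO/.XXX
ply 6: OOXO/XXX. is terminal -1 (O); from O.../..X. depth 6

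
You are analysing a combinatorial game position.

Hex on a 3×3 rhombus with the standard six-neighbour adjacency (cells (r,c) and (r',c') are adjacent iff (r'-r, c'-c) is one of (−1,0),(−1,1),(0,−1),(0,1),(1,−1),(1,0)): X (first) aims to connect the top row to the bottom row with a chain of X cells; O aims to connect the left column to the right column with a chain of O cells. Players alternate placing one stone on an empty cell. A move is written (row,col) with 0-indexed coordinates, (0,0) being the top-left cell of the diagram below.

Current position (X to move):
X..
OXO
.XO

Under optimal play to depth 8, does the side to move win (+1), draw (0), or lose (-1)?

ply 1, X at X../OXO/.XO | (0,1)=+1→XX./OXO/.XO*; (0,2)=+1→X.X/OXO/.XO; (2,0)=+1→X../OXO/XXO
ply 2: XX./OXO/.XO is terminal -1 (O); from X../OXO/.XO depth 8

value(X../OXO/.XO, X) = +1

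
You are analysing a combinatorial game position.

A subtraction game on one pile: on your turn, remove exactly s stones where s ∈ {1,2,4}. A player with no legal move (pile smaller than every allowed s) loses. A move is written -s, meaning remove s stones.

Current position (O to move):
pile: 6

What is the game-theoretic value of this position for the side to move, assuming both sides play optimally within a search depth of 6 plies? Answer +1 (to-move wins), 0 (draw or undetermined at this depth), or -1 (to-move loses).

value(6, O) = -1

ply 1, O at 6 | -1=-1→5*; -2=-1→4; -4=-1→2
ply 2, X at 5 | -1=-1→4; -2=+1→3*; -4=-1→1
ply 3, O at 3 | -1=-1→2*; -2=-1→1
ply 4, X at 2 | -1=-1→1; -2=+1→0*
ply 5: 0 is terminal -1 (O); from 6 depth 6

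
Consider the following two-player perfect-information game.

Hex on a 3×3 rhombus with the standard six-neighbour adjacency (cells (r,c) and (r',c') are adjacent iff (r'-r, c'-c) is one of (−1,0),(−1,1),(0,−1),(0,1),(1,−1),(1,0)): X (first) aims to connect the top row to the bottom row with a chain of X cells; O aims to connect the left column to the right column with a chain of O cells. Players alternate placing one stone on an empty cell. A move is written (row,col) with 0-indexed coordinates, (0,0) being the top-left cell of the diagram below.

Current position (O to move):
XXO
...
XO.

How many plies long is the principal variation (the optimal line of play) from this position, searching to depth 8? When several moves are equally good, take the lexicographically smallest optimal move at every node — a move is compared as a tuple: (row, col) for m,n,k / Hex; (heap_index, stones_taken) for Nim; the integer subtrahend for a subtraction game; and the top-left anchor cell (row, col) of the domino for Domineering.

ply 1, O at XXO/.../XO. | (1,0)=-1→XXO/O../XO.*; (1,1)=-1→XXO/.O./XO.; (1,2)=-1→XXO/..O/XO.; (2,2)=-1→XXO/.../XOO
ply 2, X at XXO/O../XO. | (1,1)=+1→XXO/OX./XO.*; (1,2)=-1→XXO/O.X/XO.; (2,2)=-1→XXO/O../XOX
ply 3: XXO/OX./XO. is terminal -1 (O); from XXO/.../XO. depth 8

PV length from [XXO/.../XO.]: 2 plies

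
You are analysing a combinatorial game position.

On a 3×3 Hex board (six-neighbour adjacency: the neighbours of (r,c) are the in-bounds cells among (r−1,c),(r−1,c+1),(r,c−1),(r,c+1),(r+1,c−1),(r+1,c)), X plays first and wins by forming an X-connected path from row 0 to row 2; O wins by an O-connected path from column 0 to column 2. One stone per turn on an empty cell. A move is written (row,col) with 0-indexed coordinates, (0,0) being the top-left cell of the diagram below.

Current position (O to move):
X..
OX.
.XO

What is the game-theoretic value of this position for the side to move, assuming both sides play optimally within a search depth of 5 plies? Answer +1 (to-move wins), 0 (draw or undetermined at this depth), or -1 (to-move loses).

value(X../OX./.XO, O) = -1

ply 1, O at X../OX./.XO | (0,1)=-1→XO./OX./.XO*; (0,2)=-1→X.O/OX./.XO; (1,2)=-1→X../OXO/.XO; (2,0)=-1→X../OX./OXO
ply 2, X at XO./OX./.XO | (0,2)=+1→XOX/OX./.XO*; (1,2)=-1→XO./OXX/.XO; (2,0)=-1→XO./OX./XXO
ply 3: XOX/OX./.XO is terminal -1 (O); from X../OX./.XO depth 5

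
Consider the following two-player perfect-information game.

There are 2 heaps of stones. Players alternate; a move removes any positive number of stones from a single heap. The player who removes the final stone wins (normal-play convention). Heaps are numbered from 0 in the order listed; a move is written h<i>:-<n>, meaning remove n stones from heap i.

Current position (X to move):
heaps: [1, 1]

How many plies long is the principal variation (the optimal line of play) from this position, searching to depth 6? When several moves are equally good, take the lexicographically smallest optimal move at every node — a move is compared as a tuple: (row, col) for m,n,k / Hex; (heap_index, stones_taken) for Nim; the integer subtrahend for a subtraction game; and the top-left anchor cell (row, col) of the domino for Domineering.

PV length from [(1,1)]: 2 plies

[(1,1)] X move#1: h0:-1:-1/(0,1)*, h1:-1:-1/(1,0)
[(0,1)] O move#2: h1:-1:+1/(0,0)*
[(0,0)] end (terminal -1, X#3); searched (1,1) to 6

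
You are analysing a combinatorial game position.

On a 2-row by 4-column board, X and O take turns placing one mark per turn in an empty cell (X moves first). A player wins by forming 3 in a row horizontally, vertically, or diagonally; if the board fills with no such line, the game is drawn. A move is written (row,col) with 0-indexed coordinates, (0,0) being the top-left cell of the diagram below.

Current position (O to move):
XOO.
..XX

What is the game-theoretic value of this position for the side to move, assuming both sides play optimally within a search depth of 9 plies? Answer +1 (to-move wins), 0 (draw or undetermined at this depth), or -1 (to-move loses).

p1 O@[XOO./..XX]: (0,3)[XOOO/..XX]+1* (1,0)[XOO./O.XX]-1 (1,1)[XOO./.OXX]+0
p2 X@[XOOO/..XX] terminal -1; root [XOO./..XX] d9

value(XOO./..XX, O) = +1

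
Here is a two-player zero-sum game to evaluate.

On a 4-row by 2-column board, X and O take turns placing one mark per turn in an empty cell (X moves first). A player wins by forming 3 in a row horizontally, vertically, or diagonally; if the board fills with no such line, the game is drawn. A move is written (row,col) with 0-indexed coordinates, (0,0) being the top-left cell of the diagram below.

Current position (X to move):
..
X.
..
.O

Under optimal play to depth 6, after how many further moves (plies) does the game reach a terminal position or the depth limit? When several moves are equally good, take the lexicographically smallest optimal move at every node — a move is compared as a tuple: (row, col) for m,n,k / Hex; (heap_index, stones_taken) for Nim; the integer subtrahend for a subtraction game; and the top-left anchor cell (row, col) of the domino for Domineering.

p1 X@[../X./../.O]: (0,0)[X./X./../.O]+0 (0,1)[.X/X./../.O]+0 (1,1)[../XX/../.O]+0 (2,0)[../X./X./.O]+1* (2,1)[../X./.X/.O]+0 (3,0)[../X./../XO]+0
p2 O@[../X./X./.O]: (0,0)[O./X./X./.O]-1* (0,1)[.O/X./X./.O]-1 (1,1)[../XO/X./.O]-1 (2,1)[../X./XO/.O]-1 (3,0)[../X./X./OO]-1
p3 X@[O./X./X./.O]: (0,1)[OX/X./X./.O]+0 (1,1)[O./XX/X./.O]+0 (2,1)[O./X./XX/.O]+0 (3,0)[O./X./X./XO]+1*
p4 O@[O./X./X./XO] terminal -1; root [../X./../.O] d6

PV length from [../X./../.O]: 3 plies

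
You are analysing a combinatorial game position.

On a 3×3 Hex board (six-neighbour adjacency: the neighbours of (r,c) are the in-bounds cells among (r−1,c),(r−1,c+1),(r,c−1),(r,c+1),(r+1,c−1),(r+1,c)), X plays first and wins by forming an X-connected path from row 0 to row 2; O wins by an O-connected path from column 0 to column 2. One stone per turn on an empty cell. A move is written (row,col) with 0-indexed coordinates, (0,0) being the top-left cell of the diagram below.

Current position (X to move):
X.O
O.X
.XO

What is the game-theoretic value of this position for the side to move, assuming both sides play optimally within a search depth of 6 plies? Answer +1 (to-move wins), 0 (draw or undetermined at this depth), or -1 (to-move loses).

value(X.O/O.X/.XO, X) = -1

ply 1, X at X.O/O.X/.XO | (0,1)=-1→XXO/O.X/.XO*; (1,1)=-1→X.O/OXX/.XO; (2,0)=-1→X.O/O.X/XXO
ply 2, O at XXO/O.X/.XO | (1,1)=+1→XXO/OOX/.XO*; (2,0)=-1→XXO/O.X/OXO
ply 3: XXO/OOX/.XO is terminal -1 (X); from X.O/O.X/.XO depth 6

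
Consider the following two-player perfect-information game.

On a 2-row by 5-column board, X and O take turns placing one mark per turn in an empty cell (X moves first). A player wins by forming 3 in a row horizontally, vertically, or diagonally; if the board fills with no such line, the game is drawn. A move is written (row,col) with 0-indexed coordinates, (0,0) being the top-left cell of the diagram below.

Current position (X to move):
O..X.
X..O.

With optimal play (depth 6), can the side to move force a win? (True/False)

X winning at [O..X./X..O.]: True

p1 X@[O..X./X..O.]: (0,1)[OX.X./X..O.]+0 (0,2)[O.XX./X..O.]+1* (0,4)[O..XX/X..O.]-1 (1,1)[O..X./XX.O.]+0 (1,2)[O..X./X.XO.]+1 (1,4)[O..X./X..OX]+0
p2 O@[O.XX./X..O.]: (0,1)[OOXX./X..O.]-1* (0,4)[O.XXO/X..O.]-1 (1,1)[O.XX./XO.O.]-1 (1,2)[O.XX./X.OO.]-1 (1,4)[O.XX./X..OO]-1
p3 X@[OOXX./X..O.]: (0,4)[OOXXX/X..O.]+1* (1,1)[OOXX./XX.O.]+1 (1,2)[OOXX./X.XO.]+1 (1,4)[OOXX./X..OX]+0
p4 O@[OOXXX/X..O.] terminal -1; root [O..X./X..O.] d6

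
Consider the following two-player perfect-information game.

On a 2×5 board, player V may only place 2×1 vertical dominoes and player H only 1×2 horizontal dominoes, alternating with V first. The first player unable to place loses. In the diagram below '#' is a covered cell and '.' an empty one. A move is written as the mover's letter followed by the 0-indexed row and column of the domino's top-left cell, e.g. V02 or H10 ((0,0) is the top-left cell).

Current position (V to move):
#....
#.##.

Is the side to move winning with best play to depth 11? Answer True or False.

V winning at [#..../#.##.]: False

[#..../#.##.] V move#1: V01:-1/##.../####.*, V04:-1/#...#/#.###
[##.../####.] H move#2: H02:-1/####./####., H03:+1/##.##/####.*
[##.##/####.] end (terminal -1, V#3); searched #..../#.##. to 11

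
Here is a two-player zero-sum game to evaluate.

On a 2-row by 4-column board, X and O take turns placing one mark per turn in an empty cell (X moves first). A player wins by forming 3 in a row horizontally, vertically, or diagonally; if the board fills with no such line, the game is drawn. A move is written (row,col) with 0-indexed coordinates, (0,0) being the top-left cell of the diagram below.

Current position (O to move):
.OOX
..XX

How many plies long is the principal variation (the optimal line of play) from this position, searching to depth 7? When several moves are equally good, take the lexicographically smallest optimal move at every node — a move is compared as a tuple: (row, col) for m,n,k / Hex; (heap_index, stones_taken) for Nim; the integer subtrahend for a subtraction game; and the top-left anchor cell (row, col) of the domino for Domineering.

PV length from [.OOX/..XX]: 1 ply

ply 1, O at .OOX/..XX | (0,0)=+1→OOOX/..XX*; (1,0)=-1→.OOX/O.XX; (1,1)=+0→.OOX/.OXX
ply 2: OOOX/..XX is terminal -1 (X); from .OOX/..XX depth 7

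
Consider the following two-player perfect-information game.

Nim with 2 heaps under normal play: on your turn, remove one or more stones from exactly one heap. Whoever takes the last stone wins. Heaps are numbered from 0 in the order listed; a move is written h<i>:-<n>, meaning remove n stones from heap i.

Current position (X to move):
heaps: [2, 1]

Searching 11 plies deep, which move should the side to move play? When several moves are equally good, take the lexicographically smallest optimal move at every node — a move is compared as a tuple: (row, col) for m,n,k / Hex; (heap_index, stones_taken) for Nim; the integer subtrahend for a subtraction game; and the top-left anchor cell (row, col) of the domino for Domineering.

X's best at [(2,1)]: h0:-1

p1 X@[(2,1)]: h0:-1[(1,1)]+1* h0:-2[(0,1)]-1 h1:-1[(2,0)]-1
p2 O@[(1,1)]: h0:-1[(0,1)]-1* h1:-1[(1,0)]-1
p3 X@[(0,1)]: h1:-1[(0,0)]+1*
p4 O@[(0,0)] terminal -1; root [(2,1)] d11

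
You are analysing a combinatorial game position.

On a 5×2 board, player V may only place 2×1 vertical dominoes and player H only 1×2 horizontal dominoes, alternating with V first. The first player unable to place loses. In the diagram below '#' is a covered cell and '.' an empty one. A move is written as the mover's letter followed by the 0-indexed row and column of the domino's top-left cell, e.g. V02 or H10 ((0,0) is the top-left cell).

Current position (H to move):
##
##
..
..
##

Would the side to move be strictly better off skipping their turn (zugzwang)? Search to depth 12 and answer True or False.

zugzwang(##/##/../../##, H) = False

ply 1, H at ##/##/../../## | H20=+1→##/##/##/../##*; H30=+1→##/##/../##/##
ply 2: ##/##/##/../## is terminal -1 (V); from ##/##/../../## depth 12
if H skipped the turn, V would face:
~ ply 1, V at ##/##/../../## | V20=+1→##/##/#./#./##*; V21=+1→##/##/.#/.#/##
~ ply 2: ##/##/#./#./## is terminal -1 (H); from ##/##/../../## depth 12
compare (H): move=+1 vs pass=-1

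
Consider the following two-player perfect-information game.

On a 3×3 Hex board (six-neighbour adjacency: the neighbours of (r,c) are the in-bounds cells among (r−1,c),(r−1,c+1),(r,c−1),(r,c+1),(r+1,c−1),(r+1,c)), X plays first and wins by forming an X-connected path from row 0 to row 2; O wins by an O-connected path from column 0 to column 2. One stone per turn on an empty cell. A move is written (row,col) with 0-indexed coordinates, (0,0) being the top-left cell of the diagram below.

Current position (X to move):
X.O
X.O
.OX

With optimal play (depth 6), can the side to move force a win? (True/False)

p1 X@[X.O/X.O/.OX]: (0,1)[XXO/X.O/.OX]-1 (1,1)[X.O/XXO/.OX]-1 (2,0)[X.O/X.O/XOX]+1*
p2 O@[X.O/X.O/XOX] terminal -1; root [X.O/X.O/.OX] d6

X winning at [X.O/X.O/.OX]: True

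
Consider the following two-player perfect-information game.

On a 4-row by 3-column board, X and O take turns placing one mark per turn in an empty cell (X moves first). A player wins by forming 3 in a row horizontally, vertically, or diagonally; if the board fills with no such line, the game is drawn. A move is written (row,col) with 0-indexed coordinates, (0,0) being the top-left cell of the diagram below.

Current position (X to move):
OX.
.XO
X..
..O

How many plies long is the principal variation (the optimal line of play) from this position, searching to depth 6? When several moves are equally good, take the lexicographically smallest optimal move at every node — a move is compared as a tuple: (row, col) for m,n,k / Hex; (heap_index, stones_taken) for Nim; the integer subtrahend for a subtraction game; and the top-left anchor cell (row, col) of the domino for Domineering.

PV length from [OX./.XO/X../..O]: 1 ply

[OX./.XO/X../..O] X move#1: (0,2):+1/OXX/.XO/X../..O*, (1,0):-1/OX./XXO/X../..O, (2,1):+1/OX./.XO/XX./..O, (2,2):+1/OX./.XO/X.X/..O, (3,0):-1/OX./.XO/X../X.O, (3,1):-1/OX./.XO/X../.XO
[OXX/.XO/X../..O] end (terminal -1, O#2); searched OX./.XO/X../..O to 6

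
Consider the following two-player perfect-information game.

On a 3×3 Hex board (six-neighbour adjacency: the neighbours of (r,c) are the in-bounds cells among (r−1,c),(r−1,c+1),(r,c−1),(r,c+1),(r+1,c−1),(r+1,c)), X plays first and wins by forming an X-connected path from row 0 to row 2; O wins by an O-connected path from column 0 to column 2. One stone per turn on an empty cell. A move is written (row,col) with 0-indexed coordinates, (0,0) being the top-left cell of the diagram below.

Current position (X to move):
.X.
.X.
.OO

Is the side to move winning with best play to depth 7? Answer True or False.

[.X./.X./.OO] X move#1: (0,0):-1/XX./.X./.OO, (0,2):-1/.XX/.X./.OO, (1,0):-1/.X./XX./.OO, (1,2):-1/.X./.XX/.OO, (2,0):+1/.X./.X./XOO*
[.X./.X./XOO] end (terminal -1, O#2); searched .X./.X./.OO to 7

X winning at [.X./.X./.OO]: True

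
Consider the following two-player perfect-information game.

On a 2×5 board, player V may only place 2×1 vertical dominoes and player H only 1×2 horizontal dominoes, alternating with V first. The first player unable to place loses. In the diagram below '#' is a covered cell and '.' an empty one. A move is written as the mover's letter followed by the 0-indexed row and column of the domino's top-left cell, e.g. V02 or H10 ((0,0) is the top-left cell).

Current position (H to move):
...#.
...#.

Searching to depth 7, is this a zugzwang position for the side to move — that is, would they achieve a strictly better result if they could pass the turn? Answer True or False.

p1 H@[...#./...#.]: H00[##.#./...#.]-1* H01[.###./...#.]-1 H10[...#./##.#.]-1 H11[...#./.###.]-1
p2 V@[##.#./...#.]: V02[####./..##.]+1* V04[##.##/...##]-1
p3 H@[####./..##.]: H10[####./####.]-1*
p4 V@[####./####.]: V04[#####/#####]+1*
p5 H@[#####/#####] terminal -1; root [...#./...#.] d7
suppose H passes — search the same position with V to move:
pass> p1 V@[...#./...#.]: V00[#..#./#..#.]-1 V01[.#.#./.#.#.]+1* V02[..##./..##.]-1 V04[...##/...##]-1
pass> p2 H@[.#.#./.#.#.] terminal -1; root [...#./...#.] d7
for H: play -1, pass -1

zugzwang(...#./...#., H) = False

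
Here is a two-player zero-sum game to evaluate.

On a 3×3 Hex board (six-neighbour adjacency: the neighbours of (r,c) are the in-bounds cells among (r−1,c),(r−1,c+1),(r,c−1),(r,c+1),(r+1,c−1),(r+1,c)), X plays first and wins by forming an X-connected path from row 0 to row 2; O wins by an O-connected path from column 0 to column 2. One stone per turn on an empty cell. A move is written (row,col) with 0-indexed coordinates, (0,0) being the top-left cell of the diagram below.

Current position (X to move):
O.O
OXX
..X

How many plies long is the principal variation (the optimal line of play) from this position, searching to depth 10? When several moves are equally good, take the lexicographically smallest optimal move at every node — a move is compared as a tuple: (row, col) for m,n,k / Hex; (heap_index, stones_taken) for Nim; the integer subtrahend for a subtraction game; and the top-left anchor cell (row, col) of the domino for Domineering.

ply 1, X at O.O/OXX/..X | (0,1)=+1→OXO/OXX/..X*; (2,0)=-1→O.O/OXX/X.X; (2,1)=-1→O.O/OXX/.XX
ply 2: OXO/OXX/..X is terminal -1 (O); from O.O/OXX/..X depth 10

PV length from [O.O/OXX/..X]: 1 ply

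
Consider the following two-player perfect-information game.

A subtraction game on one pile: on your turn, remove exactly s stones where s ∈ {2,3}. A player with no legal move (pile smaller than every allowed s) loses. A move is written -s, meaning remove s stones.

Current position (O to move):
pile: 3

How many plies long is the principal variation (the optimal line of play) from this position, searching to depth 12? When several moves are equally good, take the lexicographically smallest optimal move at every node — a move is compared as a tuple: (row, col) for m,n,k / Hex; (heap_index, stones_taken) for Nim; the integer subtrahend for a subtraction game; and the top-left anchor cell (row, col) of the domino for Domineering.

ply 1, O at 3 | -2=+1→1*; -3=+1→0
ply 2: 1 is terminal -1 (X); from 3 depth 12

PV length from [3]: 1 ply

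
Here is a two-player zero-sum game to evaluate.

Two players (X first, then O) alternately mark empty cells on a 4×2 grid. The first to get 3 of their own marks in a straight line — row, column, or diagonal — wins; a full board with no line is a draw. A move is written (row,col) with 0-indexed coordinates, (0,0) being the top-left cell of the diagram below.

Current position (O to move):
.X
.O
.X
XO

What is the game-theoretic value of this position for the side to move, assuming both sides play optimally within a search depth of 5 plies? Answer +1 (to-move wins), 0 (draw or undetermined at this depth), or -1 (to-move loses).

[.X/.O/.X/XO] O move#1: (0,0):+0/OX/.O/.X/XO*, (1,0):+0/.X/OO/.X/XO, (2,0):+0/.X/.O/OX/XO
[OX/.O/.X/XO] X move#2: (1,0):+0/OX/XO/.X/XO*, (2,0):+0/OX/.O/XX/XO
[OX/XO/.X/XO] O move#3: (2,0):+0/OX/XO/OX/XO*
[OX/XO/OX/XO] end (terminal +0, X#4); searched .X/.O/.X/XO to 5

value(.X/.O/.X/XO, O) = 0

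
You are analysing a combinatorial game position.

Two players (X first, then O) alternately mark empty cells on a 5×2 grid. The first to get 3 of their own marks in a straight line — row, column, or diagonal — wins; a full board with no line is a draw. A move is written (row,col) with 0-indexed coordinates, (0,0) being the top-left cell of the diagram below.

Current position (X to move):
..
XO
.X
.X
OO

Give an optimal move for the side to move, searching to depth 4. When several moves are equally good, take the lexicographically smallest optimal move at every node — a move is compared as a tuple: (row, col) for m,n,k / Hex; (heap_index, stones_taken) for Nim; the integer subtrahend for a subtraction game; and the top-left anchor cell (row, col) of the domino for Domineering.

p1 X@[../XO/.X/.X/OO]: (0,0)[X./XO/.X/.X/OO]+0 (0,1)[.X/XO/.X/.X/OO]+0 (2,0)[../XO/XX/.X/OO]+1* (3,0)[../XO/.X/XX/OO]+0
p2 O@[../XO/XX/.X/OO]: (0,0)[O./XO/XX/.X/OO]-1* (0,1)[.O/XO/XX/.X/OO]-1 (3,0)[../XO/XX/OX/OO]-1
p3 X@[O./XO/XX/.X/OO]: (0,1)[OX/XO/XX/.X/OO]+0 (3,0)[O./XO/XX/XX/OO]+1*
p4 O@[O./XO/XX/XX/OO] terminal -1; root [../XO/.X/.X/OO] d4

X's best at [../XO/.X/.X/OO]: (2,0)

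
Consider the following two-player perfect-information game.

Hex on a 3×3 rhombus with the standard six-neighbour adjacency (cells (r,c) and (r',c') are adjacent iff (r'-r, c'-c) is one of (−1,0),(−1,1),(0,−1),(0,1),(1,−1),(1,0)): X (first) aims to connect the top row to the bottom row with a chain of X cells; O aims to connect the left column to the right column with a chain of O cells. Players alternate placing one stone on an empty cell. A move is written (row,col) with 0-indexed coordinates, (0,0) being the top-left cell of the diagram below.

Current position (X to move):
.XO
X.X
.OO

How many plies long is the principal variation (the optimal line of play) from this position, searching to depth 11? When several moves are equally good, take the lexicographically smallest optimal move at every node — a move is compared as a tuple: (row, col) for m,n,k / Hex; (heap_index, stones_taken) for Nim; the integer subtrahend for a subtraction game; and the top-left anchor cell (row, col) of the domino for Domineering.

p1 X@[.XO/X.X/.OO]: (0,0)[XXO/X.X/.OO]-1 (1,1)[.XO/XXX/.OO]-1 (2,0)[.XO/X.X/XOO]+1*
p2 O@[.XO/X.X/XOO] terminal -1; root [.XO/X.X/.OO] d11

PV length from [.XO/X.X/.OO]: 1 ply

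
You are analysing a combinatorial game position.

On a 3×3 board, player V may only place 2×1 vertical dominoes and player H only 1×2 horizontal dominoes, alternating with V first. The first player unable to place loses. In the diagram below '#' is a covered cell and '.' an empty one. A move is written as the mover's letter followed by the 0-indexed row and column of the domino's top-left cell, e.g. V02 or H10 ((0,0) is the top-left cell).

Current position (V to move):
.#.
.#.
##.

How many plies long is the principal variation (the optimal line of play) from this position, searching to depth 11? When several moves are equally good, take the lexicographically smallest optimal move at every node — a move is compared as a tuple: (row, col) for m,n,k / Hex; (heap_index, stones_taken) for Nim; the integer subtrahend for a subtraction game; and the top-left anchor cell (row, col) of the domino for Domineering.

PV length from [.#./.#./##.]: 1 ply

ply 1, V at .#./.#./##. | V00=+1→##./##./##.*; V02=+1→.##/.##/##.; V12=+1→.#./.##/###
ply 2: ##./##./##. is terminal -1 (H); from .#./.#./##. depth 11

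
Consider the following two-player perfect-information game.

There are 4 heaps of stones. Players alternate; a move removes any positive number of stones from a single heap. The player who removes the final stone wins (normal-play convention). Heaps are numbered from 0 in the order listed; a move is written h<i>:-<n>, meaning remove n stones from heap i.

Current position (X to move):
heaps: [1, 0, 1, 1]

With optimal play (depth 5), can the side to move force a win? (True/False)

p1 X@[(1,0,1,1)]: h0:-1[(0,0,1,1)]+1* h2:-1[(1,0,0,1)]+1 h3:-1[(1,0,1,0)]+1
p2 O@[(0,0,1,1)]: h2:-1[(0,0,0,1)]-1* h3:-1[(0,0,1,0)]-1
p3 X@[(0,0,0,1)]: h3:-1[(0,0,0,0)]+1*
p4 O@[(0,0,0,0)] terminal -1; root [(1,0,1,1)] d5

X winning at [(1,0,1,1)]: True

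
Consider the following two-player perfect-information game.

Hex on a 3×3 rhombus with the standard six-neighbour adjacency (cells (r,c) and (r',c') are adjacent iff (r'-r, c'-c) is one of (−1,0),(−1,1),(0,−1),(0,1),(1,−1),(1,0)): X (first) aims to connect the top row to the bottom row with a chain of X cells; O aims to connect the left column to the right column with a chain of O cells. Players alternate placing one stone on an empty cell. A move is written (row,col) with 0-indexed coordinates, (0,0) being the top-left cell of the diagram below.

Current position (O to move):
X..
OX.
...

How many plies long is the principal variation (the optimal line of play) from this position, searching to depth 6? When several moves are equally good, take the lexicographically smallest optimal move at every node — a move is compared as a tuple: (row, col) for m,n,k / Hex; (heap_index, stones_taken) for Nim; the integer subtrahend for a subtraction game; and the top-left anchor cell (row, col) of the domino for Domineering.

PV length from [X../OX./...]: 4 plies

[X../OX./...] O move#1: (0,1):-1/XO./OX./...*, (0,2):-1/X.O/OX./..., (1,2):-1/X../OXO/..., (2,0):-1/X../OX./O.., (2,1):-1/X../OX./.O., (2,2):-1/X../OX./..O
[XO./OX./...] X move#2: (0,2):+1/XOX/OX./...*, (1,2):-1/XO./OXX/..., (2,0):-1/XO./OX./X.., (2,1):-1/XO./OX./.X., (2,2):-1/XO./OX./..X
[XOX/OX./...] O move#3: (1,2):-1/XOX/OXO/...*, (2,0):-1/XOX/OX./O.., (2,1):-1/XOX/OX./.O., (2,2):-1/XOX/OX./..O
[XOX/OXO/...] X move#4: (2,0):+1/XOX/OXO/X..*, (2,1):+1/XOX/OXO/.X., (2,2):+1/XOX/OXO/..X
[XOX/OXO/X..] end (terminal -1, O#5); searched X../OX./... to 6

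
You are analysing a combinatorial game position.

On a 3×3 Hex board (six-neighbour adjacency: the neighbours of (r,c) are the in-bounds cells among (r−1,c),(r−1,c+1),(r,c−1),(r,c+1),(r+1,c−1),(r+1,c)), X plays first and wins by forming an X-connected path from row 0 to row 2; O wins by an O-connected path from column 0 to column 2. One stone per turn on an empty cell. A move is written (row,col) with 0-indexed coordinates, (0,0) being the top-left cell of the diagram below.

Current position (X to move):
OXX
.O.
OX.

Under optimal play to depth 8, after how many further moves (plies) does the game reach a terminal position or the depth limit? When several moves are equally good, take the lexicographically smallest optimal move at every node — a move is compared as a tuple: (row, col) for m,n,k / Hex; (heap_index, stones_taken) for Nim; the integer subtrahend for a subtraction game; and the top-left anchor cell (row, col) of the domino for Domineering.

PV length from [OXX/.O./OX.]: 1 ply

ply 1, X at OXX/.O./OX. | (1,0)=-1→OXX/XO./OX.; (1,2)=+1→OXX/.OX/OX.*; (2,2)=-1→OXX/.O./OXX
ply 2: OXX/.OX/OX. is terminal -1 (O); from OXX/.O./OX. depth 8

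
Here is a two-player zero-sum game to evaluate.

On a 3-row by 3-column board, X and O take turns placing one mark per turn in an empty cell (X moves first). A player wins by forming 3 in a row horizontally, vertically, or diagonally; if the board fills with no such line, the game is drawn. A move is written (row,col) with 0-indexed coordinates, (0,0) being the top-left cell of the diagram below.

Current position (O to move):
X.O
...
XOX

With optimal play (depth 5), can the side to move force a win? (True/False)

O winning at [X.O/.../XOX]: False

ply 1, O at X.O/.../XOX | (0,1)=-1→XOO/.../XOX*; (1,0)=-1→X.O/O../XOX; (1,1)=-1→X.O/.O./XOX; (1,2)=-1→X.O/..O/XOX
ply 2, X at XOO/.../XOX | (1,0)=+1→XOO/X../XOX*; (1,1)=+1→XOO/.X./XOX; (1,2)=-1→XOO/..X/XOX
ply 3: XOO/X../XOX is terminal -1 (O); from X.O/.../XOX depth 5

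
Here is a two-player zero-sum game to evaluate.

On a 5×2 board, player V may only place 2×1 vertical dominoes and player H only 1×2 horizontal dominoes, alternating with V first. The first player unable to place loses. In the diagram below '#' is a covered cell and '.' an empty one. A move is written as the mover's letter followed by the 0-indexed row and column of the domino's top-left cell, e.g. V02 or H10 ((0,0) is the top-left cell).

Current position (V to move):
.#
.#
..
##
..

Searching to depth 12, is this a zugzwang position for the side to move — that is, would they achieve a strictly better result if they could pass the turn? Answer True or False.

zugzwang(.#/.#/../##/.., V) = False

[.#/.#/../##/..] V move#1: V00:-1/##/##/../##/..*, V10:-1/.#/##/#./##/..
[##/##/../##/..] H move#2: H20:+1/##/##/##/##/..*, H40:+1/##/##/../##/##
[##/##/##/##/..] end (terminal -1, V#3); searched .#/.#/../##/.. to 12
suppose V passes — search the same position with H to move:
pass> [.#/.#/../##/..] H move#1: H20:+1/.#/.#/##/##/..*, H40:-1/.#/.#/../##/##
pass> [.#/.#/##/##/..] V move#2: V00:-1/##/##/##/##/..*
pass> [##/##/##/##/..] H move#3: H40:+1/##/##/##/##/##*
pass> [##/##/##/##/##] end (terminal -1, V#4); searched .#/.#/../##/.. to 12
for V: play -1, pass -1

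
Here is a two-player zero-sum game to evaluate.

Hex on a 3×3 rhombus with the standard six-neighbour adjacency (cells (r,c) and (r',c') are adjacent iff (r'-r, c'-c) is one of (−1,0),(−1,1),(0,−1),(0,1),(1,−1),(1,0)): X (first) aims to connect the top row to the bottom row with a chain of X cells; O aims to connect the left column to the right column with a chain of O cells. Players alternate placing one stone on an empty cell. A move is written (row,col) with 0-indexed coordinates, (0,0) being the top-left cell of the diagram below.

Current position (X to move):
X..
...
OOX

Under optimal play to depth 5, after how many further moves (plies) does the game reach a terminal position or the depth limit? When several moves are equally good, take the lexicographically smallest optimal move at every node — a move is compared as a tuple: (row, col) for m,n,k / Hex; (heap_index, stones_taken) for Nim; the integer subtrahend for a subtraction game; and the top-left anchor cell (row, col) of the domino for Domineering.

PV length from [X../.../OOX]: 3 plies

p1 X@[X../.../OOX]: (0,1)[XX./.../OOX]-1 (0,2)[X.X/.../OOX]-1 (1,0)[X../X../OOX]-1 (1,1)[X../.X./OOX]-1 (1,2)[X../..X/OOX]+1*
p2 O@[X../..X/OOX]: (0,1)[XO./..X/OOX]-1* (0,2)[X.O/..X/OOX]-1 (1,0)[X../O.X/OOX]-1 (1,1)[X../.OX/OOX]-1
p3 X@[XO./..X/OOX]: (0,2)[XOX/..X/OOX]+1* (1,0)[XO./X.X/OOX]+1 (1,1)[XO./.XX/OOX]+1
p4 O@[XOX/..X/OOX] terminal -1; root [X../.../OOX] d5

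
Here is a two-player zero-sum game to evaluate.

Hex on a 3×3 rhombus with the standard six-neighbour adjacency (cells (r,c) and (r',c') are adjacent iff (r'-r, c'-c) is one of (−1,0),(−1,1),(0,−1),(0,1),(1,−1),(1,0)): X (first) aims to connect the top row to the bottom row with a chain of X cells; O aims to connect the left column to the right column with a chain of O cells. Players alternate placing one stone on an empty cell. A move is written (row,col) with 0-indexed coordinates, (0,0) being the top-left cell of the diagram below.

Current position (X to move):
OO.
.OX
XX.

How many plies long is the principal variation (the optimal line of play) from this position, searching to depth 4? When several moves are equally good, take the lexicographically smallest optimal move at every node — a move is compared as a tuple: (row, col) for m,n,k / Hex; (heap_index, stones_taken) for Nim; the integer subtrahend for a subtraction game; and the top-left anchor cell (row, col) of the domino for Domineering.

PV length from [OO./.OX/XX.]: 1 ply

p1 X@[OO./.OX/XX.]: (0,2)[OOX/.OX/XX.]+1* (1,0)[OO./XOX/XX.]-1 (2,2)[OO./.OX/XXX]-1
p2 O@[OOX/.OX/XX.] terminal -1; root [OO./.OX/XX.] d4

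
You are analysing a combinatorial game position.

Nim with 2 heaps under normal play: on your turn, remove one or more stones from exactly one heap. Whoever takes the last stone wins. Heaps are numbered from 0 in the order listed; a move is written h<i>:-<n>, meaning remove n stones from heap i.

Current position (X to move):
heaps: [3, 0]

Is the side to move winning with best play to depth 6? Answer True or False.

p1 X@[(3,0)]: h0:-1[(2,0)]-1 h0:-2[(1,0)]-1 h0:-3[(0,0)]+1*
p2 O@[(0,0)] terminal -1; root [(3,0)] d6

X winning at [(3,0)]: True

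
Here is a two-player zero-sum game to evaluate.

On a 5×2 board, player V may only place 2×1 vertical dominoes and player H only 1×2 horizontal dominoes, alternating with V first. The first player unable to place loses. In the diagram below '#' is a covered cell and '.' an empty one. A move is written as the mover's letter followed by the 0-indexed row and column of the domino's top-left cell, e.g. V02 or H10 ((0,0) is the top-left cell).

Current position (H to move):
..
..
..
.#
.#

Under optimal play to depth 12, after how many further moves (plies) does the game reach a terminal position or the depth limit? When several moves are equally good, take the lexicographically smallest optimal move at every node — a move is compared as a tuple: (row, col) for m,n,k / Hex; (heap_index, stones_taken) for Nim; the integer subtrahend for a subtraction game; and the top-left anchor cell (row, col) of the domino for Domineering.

PV length from [../../../.#/.#]: 3 plies

p1 H@[../../../.#/.#]: H00[##/../../.#/.#]-1 H10[../##/../.#/.#]+1* H20[../../##/.#/.#]-1
p2 V@[../##/../.#/.#]: V20[../##/#./##/.#]-1* V30[../##/../##/##]-1
p3 H@[../##/#./##/.#]: H00[##/##/#./##/.#]+1*
p4 V@[##/##/#./##/.#] terminal -1; root [../../../.#/.#] d12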